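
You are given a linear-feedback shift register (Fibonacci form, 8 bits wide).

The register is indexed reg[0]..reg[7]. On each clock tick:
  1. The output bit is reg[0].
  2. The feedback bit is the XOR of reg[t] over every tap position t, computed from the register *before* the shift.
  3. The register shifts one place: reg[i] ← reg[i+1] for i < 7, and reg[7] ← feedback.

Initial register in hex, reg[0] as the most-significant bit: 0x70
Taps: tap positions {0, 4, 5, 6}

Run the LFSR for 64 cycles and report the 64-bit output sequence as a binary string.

0111000001100010101100110010111111011110011011101110010101001010

step | reg (before) | out | fb
   0 | 01110000 | 0 | 0
   1 | 11100000 | 1 | 1
   2 | 11000001 | 1 | 1
   3 | 10000011 | 1 | 0
   4 | 00000110 | 0 | 0
   5 | 00001100 | 0 | 0
   6 | 00011000 | 0 | 1
   7 | 00110001 | 0 | 0
   8 | 01100010 | 0 | 1
   9 | 11000101 | 1 | 0
  10 | 10001010 | 1 | 1
  11 | 00010101 | 0 | 1
  12 | 00101011 | 0 | 0
  13 | 01010110 | 0 | 0
  14 | 10101100 | 1 | 1
  15 | 01011001 | 0 | 1
  16 | 10110011 | 1 | 0
  17 | 01100110 | 0 | 0
  18 | 11001100 | 1 | 1
  19 | 10011001 | 1 | 0
  20 | 00110010 | 0 | 1
  21 | 01100101 | 0 | 1
  22 | 11001011 | 1 | 1
  23 | 10010111 | 1 | 1
  24 | 00101111 | 0 | 1
  25 | 01011111 | 0 | 1
  26 | 10111111 | 1 | 0
  27 | 01111110 | 0 | 1
  28 | 11111101 | 1 | 1
  29 | 11111011 | 1 | 1
  30 | 11110111 | 1 | 1
  31 | 11101111 | 1 | 0
  32 | 11011110 | 1 | 0
  33 | 10111100 | 1 | 1
  34 | 01111001 | 0 | 1
  35 | 11110011 | 1 | 0
  36 | 11100110 | 1 | 1
  37 | 11001101 | 1 | 1
  38 | 10011011 | 1 | 1
  39 | 00110111 | 0 | 0
  40 | 01101110 | 0 | 1
  41 | 11011101 | 1 | 1
  42 | 10111011 | 1 | 1
  43 | 01110111 | 0 | 0
  44 | 11101110 | 1 | 0
  45 | 11011100 | 1 | 1
  46 | 10111001 | 1 | 0
  47 | 01110010 | 0 | 1
  48 | 11100101 | 1 | 0
  49 | 11001010 | 1 | 1
  50 | 10010101 | 1 | 0
  51 | 00101010 | 0 | 0
  52 | 01010100 | 0 | 1
  53 | 10101001 | 1 | 0
  54 | 01010010 | 0 | 1
  55 | 10100101 | 1 | 0
  56 | 01001010 | 0 | 0
  57 | 10010100 | 1 | 0
  58 | 00101000 | 0 | 1
  59 | 01010001 | 0 | 0
  60 | 10100010 | 1 | 0
  61 | 01000100 | 0 | 1
  62 | 10001001 | 1 | 0
  63 | 00010010 | 0 | 1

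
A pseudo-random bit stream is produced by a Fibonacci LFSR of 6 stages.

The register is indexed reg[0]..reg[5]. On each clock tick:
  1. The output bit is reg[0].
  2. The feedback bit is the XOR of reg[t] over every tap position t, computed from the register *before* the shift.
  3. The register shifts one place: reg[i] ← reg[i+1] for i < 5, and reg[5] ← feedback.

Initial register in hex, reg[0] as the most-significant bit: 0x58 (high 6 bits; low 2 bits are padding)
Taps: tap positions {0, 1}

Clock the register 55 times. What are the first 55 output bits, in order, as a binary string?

0101101110110011010101111110000010000110001010011110100

k : reg_k → out_k, fb_k
0: 010110 → 0, fb=1
1: 101101 → 1, fb=1
2: 011011 → 0, fb=1
3: 110111 → 1, fb=0
4: 101110 → 1, fb=1
5: 011101 → 0, fb=1
6: 111011 → 1, fb=0
7: 110110 → 1, fb=0
8: 101100 → 1, fb=1
9: 011001 → 0, fb=1
10: 110011 → 1, fb=0
11: 100110 → 1, fb=1
12: 001101 → 0, fb=0
13: 011010 → 0, fb=1
14: 110101 → 1, fb=0
15: 101010 → 1, fb=1
16: 010101 → 0, fb=1
17: 101011 → 1, fb=1
18: 010111 → 0, fb=1
19: 101111 → 1, fb=1
20: 011111 → 0, fb=1
21: 111111 → 1, fb=0
22: 111110 → 1, fb=0
23: 111100 → 1, fb=0
24: 111000 → 1, fb=0
25: 110000 → 1, fb=0
26: 100000 → 1, fb=1
27: 000001 → 0, fb=0
28: 000010 → 0, fb=0
29: 000100 → 0, fb=0
30: 001000 → 0, fb=0
31: 010000 → 0, fb=1
32: 100001 → 1, fb=1
33: 000011 → 0, fb=0
34: 000110 → 0, fb=0
35: 001100 → 0, fb=0
36: 011000 → 0, fb=1
37: 110001 → 1, fb=0
38: 100010 → 1, fb=1
39: 000101 → 0, fb=0
40: 001010 → 0, fb=0
41: 010100 → 0, fb=1
42: 101001 → 1, fb=1
43: 010011 → 0, fb=1
44: 100111 → 1, fb=1
45: 001111 → 0, fb=0
46: 011110 → 0, fb=1
47: 111101 → 1, fb=0
48: 111010 → 1, fb=0
49: 110100 → 1, fb=0
50: 101000 → 1, fb=1
51: 010001 → 0, fb=1
52: 100011 → 1, fb=1
53: 000111 → 0, fb=0
54: 001110 → 0, fb=0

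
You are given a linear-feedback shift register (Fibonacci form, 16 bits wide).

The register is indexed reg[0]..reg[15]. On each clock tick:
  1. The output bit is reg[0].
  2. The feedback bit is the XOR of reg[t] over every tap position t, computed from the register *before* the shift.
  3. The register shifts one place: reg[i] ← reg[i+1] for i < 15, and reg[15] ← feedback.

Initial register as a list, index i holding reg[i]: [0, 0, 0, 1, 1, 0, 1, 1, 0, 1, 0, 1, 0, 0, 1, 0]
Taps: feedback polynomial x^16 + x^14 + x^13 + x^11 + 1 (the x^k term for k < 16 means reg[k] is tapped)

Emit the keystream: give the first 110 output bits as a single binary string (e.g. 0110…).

step | reg (before) | out | fb
   0 | 0001101101010010 | 0 | 0
   1 | 0011011010100100 | 0 | 1
   2 | 0110110101001001 | 0 | 0
   3 | 1101101010010010 | 1 | 1
   4 | 1011010100100101 | 1 | 0
   5 | 0110101001001010 | 0 | 1
   6 | 1101010010010101 | 1 | 1
   7 | 1010100100101011 | 1 | 0
   8 | 0101001001010110 | 0 | 1
   9 | 1010010010101101 | 1 | 0
  10 | 0100100101011010 | 0 | 0
  11 | 1001001010110100 | 1 | 1
  12 | 0010010101101001 | 0 | 0
  13 | 0100101011010010 | 0 | 0
  14 | 1001010110100100 | 1 | 0
  15 | 0010101101001000 | 0 | 0
  16 | 0101011010010000 | 0 | 1
  17 | 1010110100100001 | 1 | 1
  18 | 0101101001000011 | 0 | 1
  19 | 1011010010000111 | 1 | 1
  20 | 0110100100001111 | 0 | 0
  21 | 1101001000011110 | 1 | 0
  22 | 1010010000111100 | 1 | 1
  23 | 0100100001111001 | 0 | 1
  24 | 1001000011110011 | 1 | 1
  25 | 0010000111100111 | 0 | 0
  26 | 0100001111001110 | 0 | 0
  27 | 1000011110011100 | 1 | 1
  28 | 0000111100111001 | 0 | 1
  29 | 0001111001110011 | 0 | 0
  30 | 0011110011100110 | 0 | 0
  31 | 0111100111001100 | 0 | 1
  32 | 1111001110011001 | 1 | 0
  33 | 1110011100110010 | 1 | 1
  34 | 1100111001100101 | 1 | 0
  35 | 1001110011001010 | 1 | 0
  36 | 0011100110010100 | 0 | 0
  37 | 0111001100101000 | 0 | 0
  38 | 1110011001010000 | 1 | 0
  39 | 1100110010100000 | 1 | 1
  40 | 1001100101000001 | 1 | 1
  41 | 0011001010000011 | 0 | 1
  42 | 0110010100000111 | 0 | 0
  43 | 1100101000001110 | 1 | 1
  44 | 1001010000011101 | 1 | 1
  45 | 0010100000111011 | 0 | 0
  46 | 0101000001110110 | 0 | 1
  47 | 1010000011101101 | 1 | 0
  48 | 0100000111011010 | 0 | 0
  49 | 1000001110110100 | 1 | 1
  50 | 0000011101101001 | 0 | 0
  51 | 0000111011010010 | 0 | 0
  52 | 0001110110100100 | 0 | 1
  53 | 0011101101001001 | 0 | 0
  54 | 0111011010010010 | 0 | 0
  55 | 1110110100100100 | 1 | 0
  56 | 1101101001001000 | 1 | 1
  57 | 1011010010010001 | 1 | 0
  58 | 0110100100100010 | 0 | 1
  59 | 1101001001000101 | 1 | 0
  60 | 1010010010001010 | 1 | 0
  61 | 0100100100010100 | 0 | 0
  62 | 1001001000101000 | 1 | 1
  63 | 0010010001010001 | 0 | 1
  64 | 0100100010100011 | 0 | 1
  65 | 1001000101000111 | 1 | 1
  66 | 0010001010001111 | 0 | 0
  67 | 0100010100011110 | 0 | 1
  68 | 1000101000111101 | 1 | 1
  69 | 0001010001111011 | 0 | 0
  70 | 0010100011110110 | 0 | 1
  71 | 0101000111101101 | 0 | 1
  72 | 1010001111011011 | 1 | 1
  73 | 0100011110110111 | 0 | 1
  74 | 1000111101101111 | 1 | 1
  75 | 0001111011011111 | 0 | 1
  76 | 0011110110111111 | 0 | 1
  77 | 0111101101111111 | 0 | 1
  78 | 1111011011111111 | 1 | 0
  79 | 1110110111111110 | 1 | 0
  80 | 1101101111111100 | 1 | 1
  81 | 1011011111111001 | 1 | 0
  82 | 0110111111110010 | 0 | 0
  83 | 1101111111100100 | 1 | 0
  84 | 1011111111001000 | 1 | 1
  85 | 0111111110010001 | 0 | 1
  86 | 1111111100100011 | 1 | 0
  87 | 1111111001000110 | 1 | 1
  88 | 1111110010001101 | 1 | 0
  89 | 1111100100011010 | 1 | 1
  90 | 1111001000110101 | 1 | 1
  91 | 1110010001101011 | 1 | 0
  92 | 1100100011010110 | 1 | 0
  93 | 1001000110101100 | 1 | 0
  94 | 0010001101011000 | 0 | 1
  95 | 0100011010110001 | 0 | 1
  96 | 1000110101100011 | 1 | 0
  97 | 0001101011000110 | 0 | 0
  98 | 0011010110001100 | 0 | 1
  99 | 0110101100011001 | 0 | 1
 100 | 1101011000110011 | 1 | 1
 101 | 1010110001100111 | 1 | 1
 102 | 0101100011001111 | 0 | 0
 103 | 1011000110011110 | 1 | 0
 104 | 0110001100111100 | 0 | 0
 105 | 1100011001111000 | 1 | 0
 106 | 1000110011110000 | 1 | 0
 107 | 0001100111100000 | 0 | 0
 108 | 0011001111000000 | 0 | 0
 109 | 0110011110000000 | 0 | 0

00011011010100100101011010010000111100111001100101000001110110100100100010100011110110111111110010001101011000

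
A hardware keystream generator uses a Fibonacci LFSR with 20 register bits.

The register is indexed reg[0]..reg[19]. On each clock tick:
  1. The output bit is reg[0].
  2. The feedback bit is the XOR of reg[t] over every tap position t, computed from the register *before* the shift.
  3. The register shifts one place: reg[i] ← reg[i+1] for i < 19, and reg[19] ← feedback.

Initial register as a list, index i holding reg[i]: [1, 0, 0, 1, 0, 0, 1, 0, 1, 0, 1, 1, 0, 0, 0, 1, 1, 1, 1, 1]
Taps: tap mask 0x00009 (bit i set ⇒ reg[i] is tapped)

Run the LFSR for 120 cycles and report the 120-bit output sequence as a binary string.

k : reg_k → out_k, fb_k
0: 10010010101100011111 → 1, fb=0
1: 00100101011000111110 → 0, fb=0
2: 01001010110001111100 → 0, fb=0
3: 10010101100011111000 → 1, fb=0
4: 00101011000111110000 → 0, fb=0
5: 01010110001111100000 → 0, fb=1
6: 10101100011111000001 → 1, fb=1
7: 01011000111110000011 → 0, fb=1
8: 10110001111100000111 → 1, fb=0
9: 01100011111000001110 → 0, fb=0
10: 11000111110000011100 → 1, fb=1
11: 10001111100000111001 → 1, fb=1
12: 00011111000001110011 → 0, fb=1
13: 00111110000011100111 → 0, fb=1
14: 01111100000111001111 → 0, fb=1
15: 11111000001110011111 → 1, fb=0
16: 11110000011100111110 → 1, fb=0
17: 11100000111001111100 → 1, fb=1
18: 11000001110011111001 → 1, fb=1
19: 10000011100111110011 → 1, fb=1
20: 00000111001111100111 → 0, fb=0
21: 00001110011111001110 → 0, fb=0
22: 00011100111110011100 → 0, fb=1
23: 00111001111100111001 → 0, fb=1
24: 01110011111001110011 → 0, fb=1
25: 11100111110011100111 → 1, fb=1
26: 11001111100111001111 → 1, fb=1
27: 10011111001110011111 → 1, fb=0
28: 00111110011100111110 → 0, fb=1
29: 01111100111001111101 → 0, fb=1
30: 11111001110011111011 → 1, fb=0
31: 11110011100111110110 → 1, fb=0
32: 11100111001111101100 → 1, fb=1
33: 11001110011111011001 → 1, fb=1
34: 10011100111110110011 → 1, fb=0
35: 00111001111101100110 → 0, fb=1
36: 01110011111011001101 → 0, fb=1
37: 11100111110110011011 → 1, fb=1
38: 11001111101100110111 → 1, fb=1
39: 10011111011001101111 → 1, fb=0
40: 00111110110011011110 → 0, fb=1
41: 01111101100110111101 → 0, fb=1
42: 11111011001101111011 → 1, fb=0
43: 11110110011011110110 → 1, fb=0
44: 11101100110111101100 → 1, fb=1
45: 11011001101111011001 → 1, fb=0
46: 10110011011110110010 → 1, fb=0
47: 01100110111101100100 → 0, fb=0
48: 11001101111011001000 → 1, fb=1
49: 10011011110110010001 → 1, fb=0
50: 00110111101100100010 → 0, fb=1
51: 01101111011001000101 → 0, fb=0
52: 11011110110010001010 → 1, fb=0
53: 10111101100100010100 → 1, fb=0
54: 01111011001000101000 → 0, fb=1
55: 11110110010001010001 → 1, fb=0
56: 11101100100010100010 → 1, fb=1
57: 11011001000101000101 → 1, fb=0
58: 10110010001010001010 → 1, fb=0
59: 01100100010100010100 → 0, fb=0
60: 11001000101000101000 → 1, fb=1
61: 10010001010001010001 → 1, fb=0
62: 00100010100010100010 → 0, fb=0
63: 01000101000101000100 → 0, fb=0
64: 10001010001010001000 → 1, fb=1
65: 00010100010100010001 → 0, fb=1
66: 00101000101000100011 → 0, fb=0
67: 01010001010001000110 → 0, fb=1
68: 10100010100010001101 → 1, fb=1
69: 01000101000100011011 → 0, fb=0
70: 10001010001000110110 → 1, fb=1
71: 00010100010001101101 → 0, fb=1
72: 00101000100011011011 → 0, fb=0
73: 01010001000110110110 → 0, fb=1
74: 10100010001101101101 → 1, fb=1
75: 01000100011011011011 → 0, fb=0
76: 10001000110110110110 → 1, fb=1
77: 00010001101101101101 → 0, fb=1
78: 00100011011011011011 → 0, fb=0
79: 01000110110110110110 → 0, fb=0
80: 10001101101101101100 → 1, fb=1
81: 00011011011011011001 → 0, fb=1
82: 00110110110110110011 → 0, fb=1
83: 01101101101101100111 → 0, fb=0
84: 11011011011011001110 → 1, fb=0
85: 10110110110110011100 → 1, fb=0
86: 01101101101100111000 → 0, fb=0
87: 11011011011001110000 → 1, fb=0
88: 10110110110011100000 → 1, fb=0
89: 01101101100111000000 → 0, fb=0
90: 11011011001110000000 → 1, fb=0
91: 10110110011100000000 → 1, fb=0
92: 01101100111000000000 → 0, fb=0
93: 11011001110000000000 → 1, fb=0
94: 10110011100000000000 → 1, fb=0
95: 01100111000000000000 → 0, fb=0
96: 11001110000000000000 → 1, fb=1
97: 10011100000000000001 → 1, fb=0
98: 00111000000000000010 → 0, fb=1
99: 01110000000000000101 → 0, fb=1
100: 11100000000000001011 → 1, fb=1
101: 11000000000000010111 → 1, fb=1
102: 10000000000000101111 → 1, fb=1
103: 00000000000001011111 → 0, fb=0
104: 00000000000010111110 → 0, fb=0
105: 00000000000101111100 → 0, fb=0
106: 00000000001011111000 → 0, fb=0
107: 00000000010111110000 → 0, fb=0
108: 00000000101111100000 → 0, fb=0
109: 00000001011111000000 → 0, fb=0
110: 00000010111110000000 → 0, fb=0
111: 00000101111100000000 → 0, fb=0
112: 00001011111000000000 → 0, fb=0
113: 00010111110000000000 → 0, fb=1
114: 00101111100000000001 → 0, fb=0
115: 01011111000000000010 → 0, fb=1
116: 10111110000000000101 → 1, fb=0
117: 01111100000000001010 → 0, fb=1
118: 11111000000000010101 → 1, fb=0
119: 11110000000000101010 → 1, fb=0

100100101011000111110000011100111110011100111110110011011110110010001010001010001000110110110110110011100000000000001011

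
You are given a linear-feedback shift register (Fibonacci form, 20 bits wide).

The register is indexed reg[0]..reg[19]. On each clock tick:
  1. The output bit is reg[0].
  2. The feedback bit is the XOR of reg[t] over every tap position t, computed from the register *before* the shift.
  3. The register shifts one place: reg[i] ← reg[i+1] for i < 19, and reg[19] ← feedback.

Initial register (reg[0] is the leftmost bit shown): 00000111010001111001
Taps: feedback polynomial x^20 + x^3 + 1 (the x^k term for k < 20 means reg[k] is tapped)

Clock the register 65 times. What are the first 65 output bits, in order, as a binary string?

step | reg (before) | out | fb
   0 | 00000111010001111001 | 0 | 0
   1 | 00001110100011110010 | 0 | 0
   2 | 00011101000111100100 | 0 | 1
   3 | 00111010001111001001 | 0 | 1
   4 | 01110100011110010011 | 0 | 1
   5 | 11101000111100100111 | 1 | 1
   6 | 11010001111001001111 | 1 | 0
   7 | 10100011110010011110 | 1 | 1
   8 | 01000111100100111101 | 0 | 0
   9 | 10001111001001111010 | 1 | 1
  10 | 00011110010011110101 | 0 | 1
  11 | 00111100100111101011 | 0 | 1
  12 | 01111001001111010111 | 0 | 1
  13 | 11110010011110101111 | 1 | 0
  14 | 11100100111101011110 | 1 | 1
  15 | 11001001111010111101 | 1 | 1
  16 | 10010011110101111011 | 1 | 0
  17 | 00100111101011110110 | 0 | 0
  18 | 01001111010111101100 | 0 | 0
  19 | 10011110101111011000 | 1 | 0
  20 | 00111101011110110000 | 0 | 1
  21 | 01111010111101100001 | 0 | 1
  22 | 11110101111011000011 | 1 | 0
  23 | 11101011110110000110 | 1 | 1
  24 | 11010111101100001101 | 1 | 0
  25 | 10101111011000011010 | 1 | 1
  26 | 01011110110000110101 | 0 | 1
  27 | 10111101100001101011 | 1 | 0
  28 | 01111011000011010110 | 0 | 1
  29 | 11110110000110101101 | 1 | 0
  30 | 11101100001101011010 | 1 | 1
  31 | 11011000011010110101 | 1 | 0
  32 | 10110000110101101010 | 1 | 0
  33 | 01100001101011010100 | 0 | 0
  34 | 11000011010110101000 | 1 | 1
  35 | 10000110101101010001 | 1 | 1
  36 | 00001101011010100011 | 0 | 0
  37 | 00011010110101000110 | 0 | 1
  38 | 00110101101010001101 | 0 | 1
  39 | 01101011010100011011 | 0 | 0
  40 | 11010110101000110110 | 1 | 0
  41 | 10101101010001101100 | 1 | 1
  42 | 01011010100011011001 | 0 | 1
  43 | 10110101000110110011 | 1 | 0
  44 | 01101010001101100110 | 0 | 0
  45 | 11010100011011001100 | 1 | 0
  46 | 10101000110110011000 | 1 | 1
  47 | 01010001101100110001 | 0 | 1
  48 | 10100011011001100011 | 1 | 1
  49 | 01000110110011000111 | 0 | 0
  50 | 10001101100110001110 | 1 | 1
  51 | 00011011001100011101 | 0 | 1
  52 | 00110110011000111011 | 0 | 1
  53 | 01101100110001110111 | 0 | 0
  54 | 11011001100011101110 | 1 | 0
  55 | 10110011000111011100 | 1 | 0
  56 | 01100110001110111000 | 0 | 0
  57 | 11001100011101110000 | 1 | 1
  58 | 10011000111011100001 | 1 | 0
  59 | 00110001110111000010 | 0 | 1
  60 | 01100011101110000101 | 0 | 0
  61 | 11000111011100001010 | 1 | 1
  62 | 10001110111000010101 | 1 | 1
  63 | 00011101110000101011 | 0 | 1
  64 | 00111011100001010111 | 0 | 1

00000111010001111001001111010111101100001101011010100011011001100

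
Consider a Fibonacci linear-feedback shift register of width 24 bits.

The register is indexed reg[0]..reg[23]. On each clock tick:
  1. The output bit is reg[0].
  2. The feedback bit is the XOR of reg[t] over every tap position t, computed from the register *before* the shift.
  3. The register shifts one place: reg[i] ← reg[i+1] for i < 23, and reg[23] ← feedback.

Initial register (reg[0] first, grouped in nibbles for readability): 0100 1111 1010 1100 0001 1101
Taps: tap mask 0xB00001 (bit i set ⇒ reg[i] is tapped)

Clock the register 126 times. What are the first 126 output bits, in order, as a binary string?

tick  register→output (feedback)
  0  010011111010110000011101→0 (1)
  1  100111110101100000111011→1 (1)
  2  001111101011000001110111→0 (0)
  3  011111010110000011101110→0 (0)
  4  111110101100000111011100→1 (1)
  5  111101011000001110111001→1 (1)
  6  111010110000011101110011→1 (0)
  7  110101100000111011100110→1 (0)
  8  101011000001110111001100→1 (1)
  9  010110000011101110011001→0 (0)
 10  101100000111011100110010→1 (1)
 11  011000001110111001100101→0 (0)
 12  110000011101110011001010→1 (0)
 13  100000111011100110010100→1 (0)
 14  000001110111001100101000→0 (1)
 15  000011101110011001010001→0 (1)
 16  000111011100110010100011→0 (1)
 17  001110111001100101000111→0 (0)
 18  011101110011001010001110→0 (0)
 19  111011100110010100011100→1 (1)
 20  110111001100101000111001→1 (1)
 21  101110011001010001110011→1 (0)
 22  011100110010100011100110→0 (1)
 23  111001100101000111001101→1 (0)
 24  110011001010001110011010→1 (0)
 25  100110010100011100110100→1 (0)
 26  001100101000111001101000→0 (1)
 27  011001010001110011010001→0 (1)
 28  110010100011100110100011→1 (0)
 29  100101000111001101000110→1 (0)
 30  001010001110011010001100→0 (0)
 31  010100011100110100011000→0 (1)
 32  101000111001101000110001→1 (0)
 33  010001110011010001100010→0 (0)
 34  100011100110100011000100→1 (0)
 35  000111001101000110001000→0 (1)
 36  001110011010001100010001→0 (1)
 37  011100110100011000100011→0 (1)
 38  111001101000110001000111→1 (1)
 39  110011010001100010001111→1 (0)
 40  100110100011000100011110→1 (1)
 41  001101000110001000111101→0 (1)
 42  011010001100010001111011→0 (0)
 43  110100011000100011110110→1 (0)
 44  101000110001000111101100→1 (1)
 45  010001100010001111011001→0 (0)
 46  100011000100011110110010→1 (1)
 47  000110001000111101100101→0 (0)
 48  001100010001111011001010→0 (1)
 49  011000100011110110010101→0 (0)
 50  110001000111101100101010→1 (0)
 51  100010001111011001010100→1 (0)
 52  000100011110110010101000→0 (1)
 53  001000111101100101010001→0 (1)
 54  010001111011001010100011→0 (1)
 55  100011110110010101000111→1 (1)
 56  000111101100101010001111→0 (1)
 57  001111011001010100011111→0 (1)
 58  011110110010101000111111→0 (1)
 59  111101100101010001111111→1 (0)
 60  111011001010100011111110→1 (1)
 61  110110010101000111111101→1 (0)
 62  101100101010001111111010→1 (0)
 63  011001010100011111110100→0 (1)
 64  110010101000111111101001→1 (1)
 65  100101010001111111010011→1 (0)
 66  001010100011111110100110→0 (1)
 67  010101000111111101001101→0 (1)
 68  101010001111111010011011→1 (1)
 69  010100011111110100110111→0 (0)
 70  101000111111101001101110→1 (1)
 71  010001111111010011011101→0 (1)
 72  100011111110100110111011→1 (1)
 73  000111111101001101110111→0 (0)
 74  001111111010011011101110→0 (0)
 75  011111110100110111011100→0 (0)
 76  111111101001101110111000→1 (0)
 77  111111010011011101110000→1 (1)
 78  111110100110111011100001→1 (0)
 79  111101001101110111000010→1 (1)
 80  111010011011101110000101→1 (1)
 81  110100110111011100001011→1 (1)
 82  101001101110111000010111→1 (1)
 83  010011011101110000101111→0 (1)
 84  100110111011100001011111→1 (0)
 85  001101110111000010111110→0 (0)
 86  011011101110000101111100→0 (0)
 87  110111011100001011111000→1 (0)
 88  101110111000010111110000→1 (1)
 89  011101110000101111100001→0 (1)
 90  111011100001011111000011→1 (0)
 91  110111000010111110000110→1 (0)
 92  101110000101111100001100→1 (1)
 93  011100001011111000011001→0 (0)
 94  111000010111110000110010→1 (1)
 95  110000101111100001100101→1 (1)
 96  100001011111000011001011→1 (1)
 97  000010111110000110010111→0 (0)
 98  000101111100001100101110→0 (0)
 99  001011111000011001011100→0 (0)
100  010111110000110010111000→0 (1)
101  101111100001100101110001→1 (0)
102  011111000011001011100010→0 (0)
103  111110000110010111000100→1 (0)
104  111100001100101110001000→1 (0)
105  111000011001011100010000→1 (1)
106  110000110010111000100001→1 (0)
107  100001100101110001000010→1 (1)
108  000011001011100010000101→0 (0)
109  000110010111000100001010→0 (1)
110  001100101110001000010101→0 (0)
111  011001011100010000101010→0 (1)
112  110010111000100001010101→1 (1)
113  100101110001000010101011→1 (1)
114  001011100010000101010111→0 (0)
115  010111000100001010101110→0 (0)
116  101110001000010101011100→1 (1)
117  011100010000101010111001→0 (0)
118  111000100001010101110010→1 (1)
119  110001000010101011100101→1 (1)
120  100010000101010111001011→1 (1)
121  000100001010101110010111→0 (0)
122  001000010101011100101110→0 (0)
123  010000101010111001011100→0 (0)
124  100001010101110010111000→1 (0)
125  000010101011100101110000→0 (0)

010011111010110000011101110011001010001110011010001100010001111011001010100011111110100110111011100001011111000011001011100010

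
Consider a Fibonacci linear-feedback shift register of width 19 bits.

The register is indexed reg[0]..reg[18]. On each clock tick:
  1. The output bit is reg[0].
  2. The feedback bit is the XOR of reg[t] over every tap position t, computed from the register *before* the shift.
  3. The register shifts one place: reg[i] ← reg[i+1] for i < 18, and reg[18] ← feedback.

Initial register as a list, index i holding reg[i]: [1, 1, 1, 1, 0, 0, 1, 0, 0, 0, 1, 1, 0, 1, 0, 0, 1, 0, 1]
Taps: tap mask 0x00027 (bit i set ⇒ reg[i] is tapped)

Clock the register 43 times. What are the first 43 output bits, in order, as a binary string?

tick  register→output (feedback)
  0  1111001000110100101→1 (1)
  1  1110010001101001011→1 (0)
  2  1100100011010010110→1 (0)
  3  1001000110100101100→1 (1)
  4  0010001101001011001→0 (1)
  5  0100011010010110011→0 (0)
  6  1000110100101100110→1 (0)
  7  0001101001011001100→0 (0)
  8  0011010010110011000→0 (0)
  9  0110100101100110000→0 (0)
 10  1101001011001100000→1 (0)
 11  1010010110011000000→1 (1)
 12  0100101100110000001→0 (1)
 13  1001011001100000011→1 (0)
 14  0010110011000000110→0 (0)
 15  0101100110000001100→0 (1)
 16  1011001100000011001→1 (0)
 17  0110011000000110010→0 (1)
 18  1100110000001100101→1 (1)
 19  1001100000011001011→1 (1)
 20  0011000000110010111→0 (1)
 21  0110000001100101111→0 (0)
 22  1100000011001011110→1 (0)
 23  1000000110010111100→1 (1)
 24  0000001100101111001→0 (0)
 25  0000011001011110010→0 (1)
 26  0000110010111100101→0 (1)
 27  0001100101111001011→0 (0)
 28  0011001011110010110→0 (1)
 29  0110010111100101101→0 (1)
 30  1100101111001011011→1 (0)
 31  1001011110010110110→1 (0)
 32  0010111100101101100→0 (0)
 33  0101111001011011000→0 (0)
 34  1011110010110110000→1 (1)
 35  0111100101101100001→0 (0)
 36  1111001011011000010→1 (1)
 37  1110010110110000101→1 (0)
 38  1100101101100001010→1 (0)
 39  1001011011000010100→1 (0)
 40  0010110110000101000→0 (0)
 41  0101101100001010000→0 (1)
 42  1011011000010100001→1 (1)

1111001000110100101100110000001100101111001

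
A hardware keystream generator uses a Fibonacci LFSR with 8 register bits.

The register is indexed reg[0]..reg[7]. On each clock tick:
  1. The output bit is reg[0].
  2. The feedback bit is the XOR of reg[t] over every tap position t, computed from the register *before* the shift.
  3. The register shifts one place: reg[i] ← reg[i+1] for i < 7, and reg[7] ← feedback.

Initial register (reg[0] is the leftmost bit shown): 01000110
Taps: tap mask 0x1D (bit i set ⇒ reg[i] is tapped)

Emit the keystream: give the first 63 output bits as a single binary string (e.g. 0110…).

010001100000111010101011111001010000100111111110000101111000110

step | reg (before) | out | fb
   0 | 01000110 | 0 | 0
   1 | 10001100 | 1 | 0
   2 | 00011000 | 0 | 0
   3 | 00110000 | 0 | 0
   4 | 01100000 | 0 | 1
   5 | 11000001 | 1 | 1
   6 | 10000011 | 1 | 1
   7 | 00000111 | 0 | 0
   8 | 00001110 | 0 | 1
   9 | 00011101 | 0 | 0
  10 | 00111010 | 0 | 1
  11 | 01110101 | 0 | 0
  12 | 11101010 | 1 | 1
  13 | 11010101 | 1 | 0
  14 | 10101010 | 1 | 1
  15 | 01010101 | 0 | 1
  16 | 10101011 | 1 | 1
  17 | 01010111 | 0 | 1
  18 | 10101111 | 1 | 1
  19 | 01011111 | 0 | 0
  20 | 10111110 | 1 | 0
  21 | 01111100 | 0 | 1
  22 | 11111001 | 1 | 0
  23 | 11110010 | 1 | 1
  24 | 11100101 | 1 | 0
  25 | 11001010 | 1 | 0
  26 | 10010100 | 1 | 0
  27 | 00101000 | 0 | 0
  28 | 01010000 | 0 | 1
  29 | 10100001 | 1 | 0
  30 | 01000010 | 0 | 0
  31 | 10000100 | 1 | 1
  32 | 00001001 | 0 | 1
  33 | 00010011 | 0 | 1
  34 | 00100111 | 0 | 1
  35 | 01001111 | 0 | 1
  36 | 10011111 | 1 | 1
  37 | 00111111 | 0 | 1
  38 | 01111111 | 0 | 1
  39 | 11111111 | 1 | 0
  40 | 11111110 | 1 | 0
  41 | 11111100 | 1 | 0
  42 | 11111000 | 1 | 0
  43 | 11110000 | 1 | 1
  44 | 11100001 | 1 | 0
  45 | 11000010 | 1 | 1
  46 | 10000101 | 1 | 1
  47 | 00001011 | 0 | 1
  48 | 00010111 | 0 | 1
  49 | 00101111 | 0 | 0
  50 | 01011110 | 0 | 0
  51 | 10111100 | 1 | 0
  52 | 01111000 | 0 | 1
  53 | 11110001 | 1 | 1
  54 | 11100011 | 1 | 0
  55 | 11000110 | 1 | 1
  56 | 10001101 | 1 | 0
  57 | 00011010 | 0 | 0
  58 | 00110100 | 0 | 0
  59 | 01101000 | 0 | 0
  60 | 11010000 | 1 | 0
  61 | 10100000 | 1 | 0
  62 | 01000000 | 0 | 0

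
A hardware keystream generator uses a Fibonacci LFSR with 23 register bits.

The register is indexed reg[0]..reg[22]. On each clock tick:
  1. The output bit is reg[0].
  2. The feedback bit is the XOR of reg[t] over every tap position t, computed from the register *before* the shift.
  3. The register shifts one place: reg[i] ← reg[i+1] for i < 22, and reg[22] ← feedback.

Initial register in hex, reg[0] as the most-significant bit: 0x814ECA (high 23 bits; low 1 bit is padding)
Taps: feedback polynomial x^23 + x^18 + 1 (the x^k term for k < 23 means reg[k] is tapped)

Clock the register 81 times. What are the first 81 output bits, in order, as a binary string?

tick  register→output (feedback)
  0  10000001010011101100101→1 (1)
  1  00000010100111011001011→0 (0)
  2  00000101001110110010110→0 (1)
  3  00001010011101100101101→0 (0)
  4  00010100111011001011010→0 (1)
  5  00101001110110010110101→0 (1)
  6  01010011101100101101011→0 (0)
  7  10100111011001011010110→1 (0)
  8  01001110110010110101100→0 (0)
  9  10011101100101101011000→1 (0)
 10  00111011001011010110000→0 (1)
 11  01110110010110101100001→0 (0)
 12  11101100101101011000010→1 (1)
 13  11011001011010110000101→1 (1)
 14  10110010110101100001011→1 (1)
 15  01100101101011000010111→0 (1)
 16  11001011010110000101111→1 (1)
 17  10010110101100001011111→1 (0)
 18  00101101011000010111110→0 (1)
 19  01011010110000101111101→0 (1)
 20  10110101100001011111011→1 (0)
 21  01101011000010111110110→0 (1)
 22  11010110000101111101101→1 (1)
 23  10101100001011111011011→1 (0)
 24  01011000010111110110110→0 (1)
 25  10110000101111101101101→1 (1)
 26  01100001011111011011011→0 (1)
 27  11000010111110110110111→1 (0)
 28  10000101111101101101110→1 (1)
 29  00001011111011011011101→0 (1)
 30  00010111110110110111011→0 (1)
 31  00101111101101101110111→0 (1)
 32  01011111011011011101111→0 (0)
 33  10111110110110111011110→1 (0)
 34  01111101101101110111100→0 (1)
 35  11111011011011101111001→1 (0)
 36  11110110110111011110010→1 (0)
 37  11101101101110111100100→1 (1)
 38  11011011011101111001001→1 (1)
 39  10110110111011110010011→1 (0)
 40  01101101110111100100110→0 (0)
 41  11011011101111001001100→1 (1)
 42  10110111011110010011001→1 (0)
 43  01101110111100100110010→0 (1)
 44  11011101111001001100101→1 (1)
 45  10111011110010011001011→1 (1)
 46  01110111100100110010111→0 (1)
 47  11101111001001100101111→1 (1)
 48  11011110010011001011111→1 (0)
 49  10111100100110010111110→1 (0)
 50  01111001001100101111100→0 (1)
 51  11110010011001011111001→1 (0)
 52  11100100110010111110010→1 (0)
 53  11001001100101111100100→1 (1)
 54  10010011001011111001001→1 (1)
 55  00100110010111110010011→0 (1)
 56  01001100101111100100111→0 (0)
 57  10011001011111001001110→1 (1)
 58  00110010111110010011101→0 (1)
 59  01100101111100100111011→0 (1)
 60  11001011111001001110111→1 (0)
 61  10010111110010011101110→1 (1)
 62  00101111100100111011101→0 (1)
 63  01011111001001110111011→0 (1)
 64  10111110010011101110111→1 (0)
 65  01111100100111011101110→0 (0)
 66  11111001001110111011100→1 (0)
 67  11110010011101110111000→1 (0)
 68  11100100111011101110000→1 (0)
 69  11001001110111011100000→1 (1)
 70  10010011101110111000001→1 (1)
 71  00100111011101110000011→0 (0)
 72  01001110111011100000110→0 (0)
 73  10011101110111000001100→1 (1)
 74  00111011101110000011001→0 (1)
 75  01110111011100000110011→0 (1)
 76  11101110111000001100111→1 (1)
 77  11011101110000011001111→1 (1)
 78  10111011100000110011111→1 (0)
 79  01110111000001100111110→0 (1)
 80  11101110000011001111101→1 (0)

100000010100111011001011010110000101111101101101110111100100110010111110010011101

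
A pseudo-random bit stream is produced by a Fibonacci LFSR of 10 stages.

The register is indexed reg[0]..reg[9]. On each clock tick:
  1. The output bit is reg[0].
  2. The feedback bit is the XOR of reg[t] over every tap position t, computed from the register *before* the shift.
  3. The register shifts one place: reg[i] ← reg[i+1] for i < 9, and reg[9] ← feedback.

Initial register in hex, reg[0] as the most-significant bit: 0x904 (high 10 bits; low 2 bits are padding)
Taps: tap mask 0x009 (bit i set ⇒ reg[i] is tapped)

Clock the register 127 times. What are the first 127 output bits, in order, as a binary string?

1001000001000100100110000001011000101001110110011100010111111010100010111011010110000110011011010100000111010011110100110101001

tick  register→output (feedback)
  0  1001000001→1 (0)
  1  0010000010→0 (0)
  2  0100000100→0 (0)
  3  1000001000→1 (1)
  4  0000010001→0 (0)
  5  0000100010→0 (0)
  6  0001000100→0 (1)
  7  0010001001→0 (0)
  8  0100010010→0 (0)
  9  1000100100→1 (1)
 10  0001001001→0 (1)
 11  0010010011→0 (0)
 12  0100100110→0 (0)
 13  1001001100→1 (0)
 14  0010011000→0 (0)
 15  0100110000→0 (0)
 16  1001100000→1 (0)
 17  0011000000→0 (1)
 18  0110000001→0 (0)
 19  1100000010→1 (1)
 20  1000000101→1 (1)
 21  0000001011→0 (0)
 22  0000010110→0 (0)
 23  0000101100→0 (0)
 24  0001011000→0 (1)
 25  0010110001→0 (0)
 26  0101100010→0 (1)
 27  1011000101→1 (0)
 28  0110001010→0 (0)
 29  1100010100→1 (1)
 30  1000101001→1 (1)
 31  0001010011→0 (1)
 32  0010100111→0 (0)
 33  0101001110→0 (1)
 34  1010011101→1 (1)
 35  0100111011→0 (0)
 36  1001110110→1 (0)
 37  0011101100→0 (1)
 38  0111011001→0 (1)
 39  1110110011→1 (1)
 40  1101100111→1 (0)
 41  1011001110→1 (0)
 42  0110011100→0 (0)
 43  1100111000→1 (1)
 44  1001110001→1 (0)
 45  0011100010→0 (1)
 46  0111000101→0 (1)
 47  1110001011→1 (1)
 48  1100010111→1 (1)
 49  1000101111→1 (1)
 50  0001011111→0 (1)
 51  0010111111→0 (0)
 52  0101111110→0 (1)
 53  1011111101→1 (0)
 54  0111111010→0 (1)
 55  1111110101→1 (0)
 56  1111101010→1 (0)
 57  1111010100→1 (0)
 58  1110101000→1 (1)
 59  1101010001→1 (0)
 60  1010100010→1 (1)
 61  0101000101→0 (1)
 62  1010001011→1 (1)
 63  0100010111→0 (0)
 64  1000101110→1 (1)
 65  0001011101→0 (1)
 66  0010111011→0 (0)
 67  0101110110→0 (1)
 68  1011101101→1 (0)
 69  0111011010→0 (1)
 70  1110110101→1 (1)
 71  1101101011→1 (0)
 72  1011010110→1 (0)
 73  0110101100→0 (0)
 74  1101011000→1 (0)
 75  1010110000→1 (1)
 76  0101100001→0 (1)
 77  1011000011→1 (0)
 78  0110000110→0 (0)
 79  1100001100→1 (1)
 80  1000011001→1 (1)
 81  0000110011→0 (0)
 82  0001100110→0 (1)
 83  0011001101→0 (1)
 84  0110011011→0 (0)
 85  1100110110→1 (1)
 86  1001101101→1 (0)
 87  0011011010→0 (1)
 88  0110110101→0 (0)
 89  1101101010→1 (0)
 90  1011010100→1 (0)
 91  0110101000→0 (0)
 92  1101010000→1 (0)
 93  1010100000→1 (1)
 94  0101000001→0 (1)
 95  1010000011→1 (1)
 96  0100000111→0 (0)
 97  1000001110→1 (1)
 98  0000011101→0 (0)
 99  0000111010→0 (0)
100  0001110100→0 (1)
101  0011101001→0 (1)
102  0111010011→0 (1)
103  1110100111→1 (1)
104  1101001111→1 (0)
105  1010011110→1 (1)
106  0100111101→0 (0)
107  1001111010→1 (0)
108  0011110100→0 (1)
109  0111101001→0 (1)
110  1111010011→1 (0)
111  1110100110→1 (1)
112  1101001101→1 (0)
113  1010011010→1 (1)
114  0100110101→0 (0)
115  1001101010→1 (0)
116  0011010100→0 (1)
117  0110101001→0 (0)
118  1101010010→1 (0)
119  1010100100→1 (1)
120  0101001001→0 (1)
121  1010010011→1 (1)
122  0100100111→0 (0)
123  1001001110→1 (0)
124  0010011100→0 (0)
125  0100111000→0 (0)
126  1001110000→1 (0)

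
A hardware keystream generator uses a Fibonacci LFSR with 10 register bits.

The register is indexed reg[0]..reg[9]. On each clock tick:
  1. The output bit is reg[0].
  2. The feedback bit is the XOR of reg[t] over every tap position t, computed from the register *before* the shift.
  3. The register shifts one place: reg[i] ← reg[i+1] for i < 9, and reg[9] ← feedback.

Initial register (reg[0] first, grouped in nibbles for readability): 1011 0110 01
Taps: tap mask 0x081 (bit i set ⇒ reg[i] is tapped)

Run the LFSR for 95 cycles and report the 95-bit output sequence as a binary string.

tick  register→output (feedback)
  0  1011011001→1 (1)
  1  0110110011→0 (0)
  2  1101100110→1 (0)
  3  1011001100→1 (0)
  4  0110011000→0 (0)
  5  1100110000→1 (1)
  6  1001100001→1 (1)
  7  0011000011→0 (0)
  8  0110000110→0 (1)
  9  1100001101→1 (0)
 10  1000011010→1 (1)
 11  0000110101→0 (1)
 12  0001101011→0 (0)
 13  0011010110→0 (1)
 14  0110101101→0 (1)
 15  1101011011→1 (1)
 16  1010110111→1 (0)
 17  0101101110→0 (1)
 18  1011011101→1 (0)
 19  0110111010→0 (0)
 20  1101110100→1 (0)
 21  1011101000→1 (1)
 22  0111010001→0 (0)
 23  1110100010→1 (1)
 24  1101000101→1 (0)
 25  1010001010→1 (1)
 26  0100010101→0 (1)
 27  1000101011→1 (1)
 28  0001010111→0 (1)
 29  0010101111→0 (1)
 30  0101011111→0 (1)
 31  1010111111→1 (0)
 32  0101111110→0 (1)
 33  1011111101→1 (0)
 34  0111111010→0 (0)
 35  1111110100→1 (0)
 36  1111101000→1 (1)
 37  1111010001→1 (1)
 38  1110100011→1 (1)
 39  1101000111→1 (0)
 40  1010001110→1 (0)
 41  0100011100→0 (1)
 42  1000111001→1 (1)
 43  0001110011→0 (0)
 44  0011100110→0 (1)
 45  0111001101→0 (1)
 46  1110011011→1 (1)
 47  1100110111→1 (0)
 48  1001101110→1 (0)
 49  0011011100→0 (1)
 50  0110111001→0 (0)
 51  1101110010→1 (1)
 52  1011100101→1 (0)
 53  0111001010→0 (0)
 54  1110010100→1 (0)
 55  1100101000→1 (1)
 56  1001010001→1 (1)
 57  0010100011→0 (0)
 58  0101000110→0 (1)
 59  1010001101→1 (0)
 60  0100011010→0 (0)
 61  1000110100→1 (0)
 62  0001101000→0 (0)
 63  0011010000→0 (0)
 64  0110100000→0 (0)
 65  1101000000→1 (1)
 66  1010000001→1 (1)
 67  0100000011→0 (0)
 68  1000000110→1 (0)
 69  0000001100→0 (1)
 70  0000011001→0 (0)
 71  0000110010→0 (0)
 72  0001100100→0 (1)
 73  0011001001→0 (0)
 74  0110010010→0 (0)
 75  1100100100→1 (0)
 76  1001001000→1 (1)
 77  0010010001→0 (0)
 78  0100100010→0 (0)
 79  1001000100→1 (0)
 80  0010001000→0 (0)
 81  0100010000→0 (0)
 82  1000100000→1 (1)
 83  0001000001→0 (0)
 84  0010000010→0 (0)
 85  0100000100→0 (1)
 86  1000001001→1 (1)
 87  0000010011→0 (0)
 88  0000100110→0 (1)
 89  0001001101→0 (1)
 90  0010011011→0 (0)
 91  0100110110→0 (1)
 92  1001101101→1 (0)
 93  0011011010→0 (0)
 94  0110110100→0 (1)

10110110011000011010110111010001010111111010001110011011100101000110100000011001001000100000100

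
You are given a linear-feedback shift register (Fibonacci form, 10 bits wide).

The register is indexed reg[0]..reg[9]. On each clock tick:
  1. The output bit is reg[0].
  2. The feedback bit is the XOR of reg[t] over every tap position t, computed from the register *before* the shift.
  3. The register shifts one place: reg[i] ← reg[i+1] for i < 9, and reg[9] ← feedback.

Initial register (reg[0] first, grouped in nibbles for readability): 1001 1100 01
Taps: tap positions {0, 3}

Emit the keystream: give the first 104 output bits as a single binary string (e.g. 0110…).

10011100010111111010100010111011010110000110011011010100000111010011110100110101001001110000011111001110

step | reg (before) | out | fb
   0 | 1001110001 | 1 | 0
   1 | 0011100010 | 0 | 1
   2 | 0111000101 | 0 | 1
   3 | 1110001011 | 1 | 1
   4 | 1100010111 | 1 | 1
   5 | 1000101111 | 1 | 1
   6 | 0001011111 | 0 | 1
   7 | 0010111111 | 0 | 0
   8 | 0101111110 | 0 | 1
   9 | 1011111101 | 1 | 0
  10 | 0111111010 | 0 | 1
  11 | 1111110101 | 1 | 0
  12 | 1111101010 | 1 | 0
  13 | 1111010100 | 1 | 0
  14 | 1110101000 | 1 | 1
  15 | 1101010001 | 1 | 0
  16 | 1010100010 | 1 | 1
  17 | 0101000101 | 0 | 1
  18 | 1010001011 | 1 | 1
  19 | 0100010111 | 0 | 0
  20 | 1000101110 | 1 | 1
  21 | 0001011101 | 0 | 1
  22 | 0010111011 | 0 | 0
  23 | 0101110110 | 0 | 1
  24 | 1011101101 | 1 | 0
  25 | 0111011010 | 0 | 1
  26 | 1110110101 | 1 | 1
  27 | 1101101011 | 1 | 0
  28 | 1011010110 | 1 | 0
  29 | 0110101100 | 0 | 0
  30 | 1101011000 | 1 | 0
  31 | 1010110000 | 1 | 1
  32 | 0101100001 | 0 | 1
  33 | 1011000011 | 1 | 0
  34 | 0110000110 | 0 | 0
  35 | 1100001100 | 1 | 1
  36 | 1000011001 | 1 | 1
  37 | 0000110011 | 0 | 0
  38 | 0001100110 | 0 | 1
  39 | 0011001101 | 0 | 1
  40 | 0110011011 | 0 | 0
  41 | 1100110110 | 1 | 1
  42 | 1001101101 | 1 | 0
  43 | 0011011010 | 0 | 1
  44 | 0110110101 | 0 | 0
  45 | 1101101010 | 1 | 0
  46 | 1011010100 | 1 | 0
  47 | 0110101000 | 0 | 0
  48 | 1101010000 | 1 | 0
  49 | 1010100000 | 1 | 1
  50 | 0101000001 | 0 | 1
  51 | 1010000011 | 1 | 1
  52 | 0100000111 | 0 | 0
  53 | 1000001110 | 1 | 1
  54 | 0000011101 | 0 | 0
  55 | 0000111010 | 0 | 0
  56 | 0001110100 | 0 | 1
  57 | 0011101001 | 0 | 1
  58 | 0111010011 | 0 | 1
  59 | 1110100111 | 1 | 1
  60 | 1101001111 | 1 | 0
  61 | 1010011110 | 1 | 1
  62 | 0100111101 | 0 | 0
  63 | 1001111010 | 1 | 0
  64 | 0011110100 | 0 | 1
  65 | 0111101001 | 0 | 1
  66 | 1111010011 | 1 | 0
  67 | 1110100110 | 1 | 1
  68 | 1101001101 | 1 | 0
  69 | 1010011010 | 1 | 1
  70 | 0100110101 | 0 | 0
  71 | 1001101010 | 1 | 0
  72 | 0011010100 | 0 | 1
  73 | 0110101001 | 0 | 0
  74 | 1101010010 | 1 | 0
  75 | 1010100100 | 1 | 1
  76 | 0101001001 | 0 | 1
  77 | 1010010011 | 1 | 1
  78 | 0100100111 | 0 | 0
  79 | 1001001110 | 1 | 0
  80 | 0010011100 | 0 | 0
  81 | 0100111000 | 0 | 0
  82 | 1001110000 | 1 | 0
  83 | 0011100000 | 0 | 1
  84 | 0111000001 | 0 | 1
  85 | 1110000011 | 1 | 1
  86 | 1100000111 | 1 | 1
  87 | 1000001111 | 1 | 1
  88 | 0000011111 | 0 | 0
  89 | 0000111110 | 0 | 0
  90 | 0001111100 | 0 | 1
  91 | 0011111001 | 0 | 1
  92 | 0111110011 | 0 | 1
  93 | 1111100111 | 1 | 0
  94 | 1111001110 | 1 | 0
  95 | 1110011100 | 1 | 1
  96 | 1100111001 | 1 | 1
  97 | 1001110011 | 1 | 0
  98 | 0011100110 | 0 | 1
  99 | 0111001101 | 0 | 1
 100 | 1110011011 | 1 | 1
 101 | 1100110111 | 1 | 1
 102 | 1001101111 | 1 | 0
 103 | 0011011110 | 0 | 1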